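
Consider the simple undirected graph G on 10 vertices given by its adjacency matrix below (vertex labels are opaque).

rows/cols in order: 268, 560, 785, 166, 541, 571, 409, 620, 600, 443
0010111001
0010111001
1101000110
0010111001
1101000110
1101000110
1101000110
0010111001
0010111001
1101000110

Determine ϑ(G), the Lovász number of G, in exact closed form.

N(541) = {268, 560, 166, 620, 600}, |N(541)| = 5.
N(443) = {268, 560, 166, 620, 600}, |N(443)| = 5.
Vertex 560 has 5 neighbors: 785, 541, 571, 409, 443.
Vertex 571 has 5 neighbors: 268, 560, 166, 620, 600.
K_{5,5} (perfect); ϑ(G) = α(G) = max{5,5} = 5.
ϑ(G) ≈ 5.000000000.
5 ≤ 5 ≤ 5: collapsed.

5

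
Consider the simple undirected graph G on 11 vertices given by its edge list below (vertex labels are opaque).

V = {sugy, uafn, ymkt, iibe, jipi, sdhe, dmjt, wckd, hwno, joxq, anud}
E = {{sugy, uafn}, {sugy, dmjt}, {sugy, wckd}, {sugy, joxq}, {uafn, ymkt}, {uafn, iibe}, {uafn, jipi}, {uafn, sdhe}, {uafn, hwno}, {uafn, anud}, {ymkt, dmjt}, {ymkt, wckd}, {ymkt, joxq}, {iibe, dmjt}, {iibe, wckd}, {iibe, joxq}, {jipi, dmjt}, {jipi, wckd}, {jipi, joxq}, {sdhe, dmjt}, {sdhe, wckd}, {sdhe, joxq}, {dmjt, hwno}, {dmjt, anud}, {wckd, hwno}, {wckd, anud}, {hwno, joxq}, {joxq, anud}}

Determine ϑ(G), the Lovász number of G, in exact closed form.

7

Vertex wckd has 7 neighbors: sugy, ymkt, iibe, jipi, sdhe, hwno, anud.
deg(uafn) = 7; N(uafn) = {sugy, ymkt, iibe, jipi, sdhe, hwno, anud}.
deg(iibe) = 4; N(iibe) = {uafn, dmjt, wckd, joxq}.
deg(jipi) = 4; N(jipi) = {uafn, dmjt, wckd, joxq}.
Complete 2-partite, parts [7, 4]: perfect, ϑ = α = 7.
Numerically 7.000000000.
7 ≤ 7 ≤ 7: collapsed.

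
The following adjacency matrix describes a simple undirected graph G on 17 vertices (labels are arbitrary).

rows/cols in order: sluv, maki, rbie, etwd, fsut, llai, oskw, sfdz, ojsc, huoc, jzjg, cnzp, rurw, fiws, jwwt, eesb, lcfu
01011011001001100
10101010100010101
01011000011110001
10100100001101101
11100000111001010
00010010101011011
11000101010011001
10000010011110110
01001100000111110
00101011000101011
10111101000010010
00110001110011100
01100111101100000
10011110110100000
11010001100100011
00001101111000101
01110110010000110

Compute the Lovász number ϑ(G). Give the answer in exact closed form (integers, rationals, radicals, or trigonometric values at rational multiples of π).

sqrt(17)

N(ojsc) = {maki, fsut, llai, cnzp, rurw, fiws, jwwt, eesb}, |N(ojsc)| = 8.
N(lcfu) = {maki, rbie, etwd, llai, oskw, huoc, jwwt, eesb}, |N(lcfu)| = 8.
Vertex rurw has 8 neighbors: maki, rbie, llai, oskw, sfdz, ojsc, jzjg, cnzp.
deg(maki) = 8; N(maki) = {sluv, rbie, fsut, oskw, ojsc, rurw, jwwt, lcfu}.
G on 17 vertices is 8-regular; strongly regular (17,8,3,4).
A has 3 distinct eigenvalues ≈ [8.0, 1.561553, -2.561553].
−17·(-sqrt(17)/2 - 1/2) / ((8)−(-sqrt(17)/2 - 1/2)) = sqrt(17) = ϑ(G).
Numerically 4.123105626.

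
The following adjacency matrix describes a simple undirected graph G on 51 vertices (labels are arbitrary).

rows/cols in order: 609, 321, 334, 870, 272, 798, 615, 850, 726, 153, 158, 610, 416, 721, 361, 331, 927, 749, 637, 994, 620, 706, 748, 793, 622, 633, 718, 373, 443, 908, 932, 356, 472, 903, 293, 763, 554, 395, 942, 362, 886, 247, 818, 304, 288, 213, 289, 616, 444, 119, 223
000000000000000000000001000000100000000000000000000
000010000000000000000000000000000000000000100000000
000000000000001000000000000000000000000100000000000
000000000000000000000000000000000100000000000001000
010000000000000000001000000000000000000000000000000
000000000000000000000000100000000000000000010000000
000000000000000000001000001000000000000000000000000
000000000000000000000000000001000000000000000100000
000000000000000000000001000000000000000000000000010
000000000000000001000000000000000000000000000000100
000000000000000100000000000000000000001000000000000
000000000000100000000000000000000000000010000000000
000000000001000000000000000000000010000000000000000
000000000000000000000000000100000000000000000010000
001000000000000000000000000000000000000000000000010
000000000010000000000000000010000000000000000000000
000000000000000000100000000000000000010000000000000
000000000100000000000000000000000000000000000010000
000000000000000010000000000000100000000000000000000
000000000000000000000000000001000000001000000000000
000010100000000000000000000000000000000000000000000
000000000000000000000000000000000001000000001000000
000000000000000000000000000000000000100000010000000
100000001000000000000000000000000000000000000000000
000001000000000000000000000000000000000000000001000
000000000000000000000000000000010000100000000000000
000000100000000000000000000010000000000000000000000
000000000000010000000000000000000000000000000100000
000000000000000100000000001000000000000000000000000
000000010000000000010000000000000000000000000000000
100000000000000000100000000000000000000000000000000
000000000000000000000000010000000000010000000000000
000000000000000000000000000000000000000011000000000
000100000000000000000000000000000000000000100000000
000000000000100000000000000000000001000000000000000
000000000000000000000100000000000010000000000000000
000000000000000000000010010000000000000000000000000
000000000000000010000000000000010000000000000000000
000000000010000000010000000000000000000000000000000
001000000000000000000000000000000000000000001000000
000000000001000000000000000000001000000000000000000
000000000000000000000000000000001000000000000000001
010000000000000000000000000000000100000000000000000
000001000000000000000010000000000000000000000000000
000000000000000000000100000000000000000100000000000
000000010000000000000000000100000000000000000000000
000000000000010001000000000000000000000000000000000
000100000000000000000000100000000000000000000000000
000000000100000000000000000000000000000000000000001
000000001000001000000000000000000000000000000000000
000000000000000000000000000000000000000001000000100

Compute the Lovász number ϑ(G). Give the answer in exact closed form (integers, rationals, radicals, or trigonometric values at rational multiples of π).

deg(620) = 2; N(620) = {272, 615}.
Vertex 615 has 2 neighbors: 620, 718.
N(763) = {706, 293}, |N(763)| = 2.
Vertex 870 has 2 neighbors: 903, 616.
deg(v) = 2 for all v (|V|=51); this is C_{51}, the 51-cycle.
The 26 distinct eigenvalues: [2.0, 1.98484, 1.93959, 1.86494, 1.76202, 1.63239, 1.47802, 1.30124, 1.10473, 0.89148, 0.66471, 0.42787, 0.18454, -0.06159, -0.30678, -0.54733, -0.77957, -1.0, -1.20527, -1.39227, -1.55816, -1.70043, -1.81693, -1.90588, -1.96595, -1.99621].
With N=51: ϑ(G) = 51·(-(-1)*2*cos(pi/51))/(2−(-2*cos(pi/51))) = 51*cos(pi/51)/(cos(pi/51) + 1).
Numerically 25.4758.
Sandwich: α(G)=25 ≤ ϑ(G)=51*cos(pi/51)/(cos(pi/51) + 1) ≤ χ(Ḡ)=26 (both strict).

51*cos(pi/51)/(cos(pi/51) + 1)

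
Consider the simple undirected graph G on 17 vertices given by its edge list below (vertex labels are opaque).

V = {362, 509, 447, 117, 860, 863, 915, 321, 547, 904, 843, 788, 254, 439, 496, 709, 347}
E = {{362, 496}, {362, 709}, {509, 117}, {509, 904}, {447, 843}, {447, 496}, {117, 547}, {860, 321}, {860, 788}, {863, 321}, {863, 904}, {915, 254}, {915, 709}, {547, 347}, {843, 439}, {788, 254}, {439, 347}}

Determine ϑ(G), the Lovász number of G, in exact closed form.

Vertex 362 has 2 neighbors: 496, 709.
Vertex 496 has 2 neighbors: 362, 447.
Vertex 439 has 2 neighbors: 843, 347.
N(863) = {321, 904}, |N(863)| = 2.
G on 17 vertices is 2-regular; a single 17-cycle (edge-transitive).
A has 9 distinct eigenvalues ≈ [2.0, 1.8649, 1.478, 0.8915, 0.1845, -0.5473, -1.2053, -1.7004, -1.9659].
With N=17: ϑ(G) = 17·(-(-1)*2*cos(pi/17))/(2−(-2*cos(pi/17))) = 17*cos(pi/17)/(cos(pi/17) + 1).
= 8.427014314… (decimal).
Check 8 ≤ 17*cos(pi/17)/(cos(pi/17) + 1) ≤ 9: both strict.

17*cos(pi/17)/(cos(pi/17) + 1)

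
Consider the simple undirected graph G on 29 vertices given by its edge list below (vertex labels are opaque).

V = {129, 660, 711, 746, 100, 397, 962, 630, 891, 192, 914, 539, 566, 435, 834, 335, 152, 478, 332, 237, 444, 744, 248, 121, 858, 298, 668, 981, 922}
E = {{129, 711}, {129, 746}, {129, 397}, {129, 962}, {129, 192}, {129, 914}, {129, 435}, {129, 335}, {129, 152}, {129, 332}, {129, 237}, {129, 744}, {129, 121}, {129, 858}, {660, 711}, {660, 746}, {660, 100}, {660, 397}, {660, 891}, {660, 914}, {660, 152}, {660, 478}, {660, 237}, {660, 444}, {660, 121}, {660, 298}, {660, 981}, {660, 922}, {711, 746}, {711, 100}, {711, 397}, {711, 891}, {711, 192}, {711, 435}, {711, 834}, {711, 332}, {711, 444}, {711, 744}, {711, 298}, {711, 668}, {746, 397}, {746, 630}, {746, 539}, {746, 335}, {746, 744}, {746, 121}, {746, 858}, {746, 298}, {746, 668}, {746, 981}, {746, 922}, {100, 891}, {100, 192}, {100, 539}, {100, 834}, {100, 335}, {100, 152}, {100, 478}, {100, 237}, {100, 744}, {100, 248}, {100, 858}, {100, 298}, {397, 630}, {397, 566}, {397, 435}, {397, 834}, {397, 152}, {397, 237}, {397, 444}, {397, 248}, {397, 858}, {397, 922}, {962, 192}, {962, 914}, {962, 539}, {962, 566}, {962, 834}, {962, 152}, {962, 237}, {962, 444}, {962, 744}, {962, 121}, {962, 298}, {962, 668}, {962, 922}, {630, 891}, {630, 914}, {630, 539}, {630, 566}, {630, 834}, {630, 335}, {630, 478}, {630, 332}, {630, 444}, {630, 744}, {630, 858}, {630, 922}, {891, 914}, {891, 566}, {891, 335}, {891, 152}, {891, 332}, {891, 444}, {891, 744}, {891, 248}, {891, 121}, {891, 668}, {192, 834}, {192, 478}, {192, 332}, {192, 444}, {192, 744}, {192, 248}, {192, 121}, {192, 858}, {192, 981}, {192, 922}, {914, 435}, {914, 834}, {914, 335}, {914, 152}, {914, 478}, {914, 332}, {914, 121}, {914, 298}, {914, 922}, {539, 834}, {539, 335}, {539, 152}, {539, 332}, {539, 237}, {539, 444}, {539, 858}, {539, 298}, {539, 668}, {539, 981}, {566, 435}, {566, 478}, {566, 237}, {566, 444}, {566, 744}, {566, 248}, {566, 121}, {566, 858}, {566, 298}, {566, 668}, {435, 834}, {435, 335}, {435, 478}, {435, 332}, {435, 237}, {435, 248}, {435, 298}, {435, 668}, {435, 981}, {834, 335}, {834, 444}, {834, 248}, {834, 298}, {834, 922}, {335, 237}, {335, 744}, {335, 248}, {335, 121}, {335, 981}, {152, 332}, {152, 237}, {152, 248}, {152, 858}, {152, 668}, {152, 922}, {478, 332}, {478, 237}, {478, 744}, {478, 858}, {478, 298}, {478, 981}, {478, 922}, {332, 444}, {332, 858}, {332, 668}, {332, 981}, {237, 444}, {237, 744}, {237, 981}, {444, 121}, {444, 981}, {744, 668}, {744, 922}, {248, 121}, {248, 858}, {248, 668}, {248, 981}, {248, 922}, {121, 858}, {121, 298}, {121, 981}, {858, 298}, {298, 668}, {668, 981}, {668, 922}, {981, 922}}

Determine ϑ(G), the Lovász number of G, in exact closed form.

sqrt(29)

Vertex 981 has 14 neighbors: 660, 746, 192, 539, 435, 335, 478, 332, 237, 444, 248, 121, 668, 922.
deg(435) = 14; N(435) = {129, 711, 397, 914, 566, 834, 335, 478, 332, 237, 248, 298, 668, 981}.
deg(478) = 14; N(478) = {660, 100, 630, 192, 914, 566, 435, 332, 237, 744, 858, 298, 981, 922}.
Vertex 834 has 14 neighbors: 711, 100, 397, 962, 630, 192, 914, 539, 435, 335, 444, 248, 298, 922.
14-regular, N=29; strongly regular (29,14,6,7).
The 3 distinct eigenvalues: [14.0, 2.1926, -3.1926].
Lovász: ϑ = −29(-sqrt(29)/2 - 1/2)/(14+-(-sqrt(29)/2 - 1/2)) = sqrt(29).
ϑ(G) ≈ 5.385165.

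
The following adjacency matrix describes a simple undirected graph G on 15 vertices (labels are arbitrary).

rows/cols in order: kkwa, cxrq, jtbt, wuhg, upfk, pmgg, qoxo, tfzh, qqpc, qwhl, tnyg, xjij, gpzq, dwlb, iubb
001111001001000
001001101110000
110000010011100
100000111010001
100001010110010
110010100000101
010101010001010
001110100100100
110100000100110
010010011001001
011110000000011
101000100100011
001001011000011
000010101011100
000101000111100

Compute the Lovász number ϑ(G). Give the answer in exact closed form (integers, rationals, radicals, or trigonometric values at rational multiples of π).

5

Vertex tnyg has 6 neighbors: cxrq, jtbt, wuhg, upfk, dwlb, iubb.
N(pmgg) = {kkwa, cxrq, upfk, qoxo, gpzq, iubb}, |N(pmgg)| = 6.
deg(xjij) = 6; N(xjij) = {kkwa, jtbt, qoxo, qwhl, dwlb, iubb}.
Vertex cxrq has 6 neighbors: jtbt, pmgg, qoxo, qqpc, qwhl, tnyg.
15-vertex 6-regular graph: this is K(6,2), the Kneser graph.
The 3 distinct eigenvalues: [6.0, 1.0, -3.0].
With N=15: ϑ(G) = 15·(-1*(-3))/(6−(-3)) = 5.
= 5.00000… (decimal).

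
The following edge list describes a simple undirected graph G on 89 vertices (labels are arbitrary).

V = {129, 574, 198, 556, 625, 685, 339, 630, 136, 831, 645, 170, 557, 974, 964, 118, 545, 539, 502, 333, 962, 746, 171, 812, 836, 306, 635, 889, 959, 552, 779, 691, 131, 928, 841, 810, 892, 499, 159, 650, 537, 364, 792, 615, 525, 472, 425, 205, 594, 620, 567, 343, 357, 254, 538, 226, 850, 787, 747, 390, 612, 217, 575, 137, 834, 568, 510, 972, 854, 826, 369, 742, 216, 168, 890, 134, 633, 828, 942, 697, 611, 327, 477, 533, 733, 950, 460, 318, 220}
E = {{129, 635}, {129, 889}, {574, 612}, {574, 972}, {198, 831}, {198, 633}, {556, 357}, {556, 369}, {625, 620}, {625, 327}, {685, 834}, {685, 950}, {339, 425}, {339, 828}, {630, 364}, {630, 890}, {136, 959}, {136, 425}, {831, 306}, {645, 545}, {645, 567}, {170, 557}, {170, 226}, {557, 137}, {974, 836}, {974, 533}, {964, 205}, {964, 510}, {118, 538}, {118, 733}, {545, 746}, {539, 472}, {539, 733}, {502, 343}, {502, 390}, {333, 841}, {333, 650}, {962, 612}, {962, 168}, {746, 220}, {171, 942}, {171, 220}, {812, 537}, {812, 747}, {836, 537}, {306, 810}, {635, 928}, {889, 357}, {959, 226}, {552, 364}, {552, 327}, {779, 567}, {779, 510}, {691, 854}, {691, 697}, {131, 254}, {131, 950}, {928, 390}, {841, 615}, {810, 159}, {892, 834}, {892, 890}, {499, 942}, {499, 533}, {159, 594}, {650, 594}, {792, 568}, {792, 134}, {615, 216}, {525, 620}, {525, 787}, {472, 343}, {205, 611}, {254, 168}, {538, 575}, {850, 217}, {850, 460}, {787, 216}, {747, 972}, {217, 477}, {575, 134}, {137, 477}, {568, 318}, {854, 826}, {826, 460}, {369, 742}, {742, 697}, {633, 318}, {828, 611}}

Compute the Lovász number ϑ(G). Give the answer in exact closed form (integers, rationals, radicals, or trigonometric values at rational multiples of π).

89*cos(pi/89)/(cos(pi/89) + 1)

deg(254) = 2; N(254) = {131, 168}.
N(685) = {834, 950}, |N(685)| = 2.
N(812) = {537, 747}, |N(812)| = 2.
deg(539) = 2; N(539) = {472, 733}.
Regular of degree 2 on 89 vertices: this is C_{89}, the 89-cycle.
The 45 distinct eigenvalues: [2.0, 1.995018, 1.980097, 1.955311, 1.920784, 1.876688, 1.823242, 1.760713, 1.689412, 1.609694, 1.521958, 1.426638, 1.324212, 1.215188, 1.10011, 0.979551, 0.854113, 0.724419, 0.591116, 0.454869, 0.316355, 0.176265, 0.035297, -0.105847, -0.246463, -0.385852, -0.523319, -0.658178, -0.789758, -0.917404, -1.040479, -1.158371, -1.270491, -1.376282, -1.475217, -1.566802, -1.650581, -1.726138, -1.793094, -1.851118, -1.89992, -1.939256, -1.968931, -1.988796, -1.998754].
ϑ = −N·λ_min/(λ_max−λ_min) = −89·(-2*cos(pi/89))/(2−(-2*cos(pi/89))) = 89*cos(pi/89)/(cos(pi/89) + 1).
ϑ(G) ≈ 44.4861353.
Check 44 ≤ 89*cos(pi/89)/(cos(pi/89) + 1) ≤ 45: both strict.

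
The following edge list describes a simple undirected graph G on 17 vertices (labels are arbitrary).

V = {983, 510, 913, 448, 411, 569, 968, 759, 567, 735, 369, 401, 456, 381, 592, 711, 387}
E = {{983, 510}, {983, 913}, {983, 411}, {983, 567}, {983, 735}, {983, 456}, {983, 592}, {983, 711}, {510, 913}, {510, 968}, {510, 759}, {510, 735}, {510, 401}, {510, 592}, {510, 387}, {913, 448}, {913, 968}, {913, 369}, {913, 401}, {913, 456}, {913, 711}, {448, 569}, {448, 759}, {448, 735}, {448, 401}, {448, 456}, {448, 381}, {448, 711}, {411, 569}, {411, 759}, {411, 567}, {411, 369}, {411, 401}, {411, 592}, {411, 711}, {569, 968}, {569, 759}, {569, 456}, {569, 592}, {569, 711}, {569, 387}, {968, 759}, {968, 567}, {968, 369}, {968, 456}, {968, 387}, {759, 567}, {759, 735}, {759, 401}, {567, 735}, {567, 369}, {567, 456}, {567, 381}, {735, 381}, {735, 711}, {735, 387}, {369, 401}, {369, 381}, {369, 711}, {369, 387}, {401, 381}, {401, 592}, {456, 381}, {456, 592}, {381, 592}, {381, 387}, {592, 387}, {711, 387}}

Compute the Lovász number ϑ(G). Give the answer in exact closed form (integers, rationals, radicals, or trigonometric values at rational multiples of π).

sqrt(17)

deg(735) = 8; N(735) = {983, 510, 448, 759, 567, 381, 711, 387}.
Vertex 913 has 8 neighbors: 983, 510, 448, 968, 369, 401, 456, 711.
Vertex 381 has 8 neighbors: 448, 567, 735, 369, 401, 456, 592, 387.
deg(401) = 8; N(401) = {510, 913, 448, 411, 759, 369, 381, 592}.
17-vertex 8-regular graph: Paley(17): SR with (k,λ,μ)=(8,3,4).
spec(A) ≈ [8.0, 1.561553, -2.561553] (distinct, 6 d.p.).
ϑ = −N·λ_min/(λ_max−λ_min) = −17·(-sqrt(17)/2 - 1/2)/(8−(-sqrt(17)/2 - 1/2)) = sqrt(17).
= 4.123106… (decimal).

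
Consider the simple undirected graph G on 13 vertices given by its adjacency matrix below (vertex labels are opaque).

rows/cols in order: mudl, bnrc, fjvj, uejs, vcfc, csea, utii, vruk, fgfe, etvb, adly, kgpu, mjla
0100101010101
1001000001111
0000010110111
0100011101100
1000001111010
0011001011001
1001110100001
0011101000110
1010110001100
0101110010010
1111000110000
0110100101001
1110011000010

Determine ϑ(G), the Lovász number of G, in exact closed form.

sqrt(13)

deg(vcfc) = 6; N(vcfc) = {mudl, utii, vruk, fgfe, etvb, kgpu}.
N(kgpu) = {bnrc, fjvj, vcfc, vruk, etvb, mjla}, |N(kgpu)| = 6.
N(mudl) = {bnrc, vcfc, utii, fgfe, adly, mjla}, |N(mudl)| = 6.
deg(fgfe) = 6; N(fgfe) = {mudl, fjvj, vcfc, csea, etvb, adly}.
G on 13 vertices is 6-regular; strongly regular (13,6,2,3).
spec(A) ≈ [6.0, 1.302776, -2.302776] (distinct, 6 d.p.).
−13·(-sqrt(13)/2 - 1/2) / ((6)−(-sqrt(13)/2 - 1/2)) = sqrt(13) = ϑ(G).
Numerically 3.6056.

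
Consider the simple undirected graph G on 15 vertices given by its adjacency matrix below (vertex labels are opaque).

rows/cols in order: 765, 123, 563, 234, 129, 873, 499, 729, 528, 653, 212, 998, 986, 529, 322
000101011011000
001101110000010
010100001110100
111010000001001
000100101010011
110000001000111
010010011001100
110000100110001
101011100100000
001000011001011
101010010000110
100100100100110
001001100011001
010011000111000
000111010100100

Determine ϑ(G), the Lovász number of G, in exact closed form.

deg(563) = 6; N(563) = {123, 234, 528, 653, 212, 986}.
Vertex 998 has 6 neighbors: 765, 234, 499, 653, 986, 529.
Vertex 529 has 6 neighbors: 123, 129, 873, 653, 212, 998.
N(729) = {765, 123, 499, 653, 212, 322}, |N(729)| = 6.
Every vertex has degree 6 (N=15); Kneser-type, 2-subsets of [6].
spec(A) ≈ [6.0, 1.0, -3.0] (distinct, 4 d.p.).
Lovász: ϑ = −15(-3)/(6+-1*(-3)) = 5.
ϑ(G) ≈ 5.000000000.

5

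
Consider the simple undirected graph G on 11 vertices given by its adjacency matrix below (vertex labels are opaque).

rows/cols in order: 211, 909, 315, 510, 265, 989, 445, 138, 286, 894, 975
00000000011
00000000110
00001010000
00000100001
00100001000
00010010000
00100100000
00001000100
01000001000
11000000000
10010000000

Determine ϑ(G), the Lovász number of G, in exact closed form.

11*cos(pi/11)/(cos(pi/11) + 1)

deg(286) = 2; N(286) = {909, 138}.
Vertex 510 has 2 neighbors: 989, 975.
deg(909) = 2; N(909) = {286, 894}.
Vertex 265 has 2 neighbors: 315, 138.
11-vertex 2-regular graph: the odd cycle C_{11}.
spec(A) ≈ [2.0, 1.6825, 0.8308, -0.2846, -1.3097, -1.919] (distinct, 4 d.p.).
ϑ = −N·λ_min/(λ_max−λ_min) = −11·(-2*cos(pi/11))/(2−(-2*cos(pi/11))) = 11*cos(pi/11)/(cos(pi/11) + 1).
≈ 5.38630 (to 5 d.p.).
Lovász sandwich 5 ≤ 11*cos(pi/11)/(cos(pi/11) + 1) ≤ 6: both strict.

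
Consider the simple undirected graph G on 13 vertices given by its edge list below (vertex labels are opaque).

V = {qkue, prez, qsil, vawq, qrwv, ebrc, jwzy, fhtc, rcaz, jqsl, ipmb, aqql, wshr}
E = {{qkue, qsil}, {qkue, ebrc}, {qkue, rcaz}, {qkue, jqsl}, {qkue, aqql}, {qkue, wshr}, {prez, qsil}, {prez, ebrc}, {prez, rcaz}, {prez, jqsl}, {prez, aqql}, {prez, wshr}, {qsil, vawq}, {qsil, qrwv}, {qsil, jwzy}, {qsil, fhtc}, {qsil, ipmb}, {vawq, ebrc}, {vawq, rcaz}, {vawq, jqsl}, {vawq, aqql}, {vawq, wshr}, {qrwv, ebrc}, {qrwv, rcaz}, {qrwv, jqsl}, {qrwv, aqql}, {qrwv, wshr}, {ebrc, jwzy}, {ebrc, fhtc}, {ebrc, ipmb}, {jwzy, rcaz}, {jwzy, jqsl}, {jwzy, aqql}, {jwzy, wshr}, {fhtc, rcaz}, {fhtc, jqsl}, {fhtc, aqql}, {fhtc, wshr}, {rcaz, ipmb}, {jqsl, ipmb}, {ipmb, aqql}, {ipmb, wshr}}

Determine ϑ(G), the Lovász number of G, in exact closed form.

7

deg(wshr) = 7; N(wshr) = {qkue, prez, vawq, qrwv, jwzy, fhtc, ipmb}.
Vertex fhtc has 6 neighbors: qsil, ebrc, rcaz, jqsl, aqql, wshr.
Vertex aqql has 7 neighbors: qkue, prez, vawq, qrwv, jwzy, fhtc, ipmb.
deg(prez) = 6; N(prez) = {qsil, ebrc, rcaz, jqsl, aqql, wshr}.
K_{7,6} (perfect); ϑ(G) = α(G) = max{7,6} = 7.
= 7.00000… (decimal).
Check 7 ≤ 7 ≤ 7: collapsed.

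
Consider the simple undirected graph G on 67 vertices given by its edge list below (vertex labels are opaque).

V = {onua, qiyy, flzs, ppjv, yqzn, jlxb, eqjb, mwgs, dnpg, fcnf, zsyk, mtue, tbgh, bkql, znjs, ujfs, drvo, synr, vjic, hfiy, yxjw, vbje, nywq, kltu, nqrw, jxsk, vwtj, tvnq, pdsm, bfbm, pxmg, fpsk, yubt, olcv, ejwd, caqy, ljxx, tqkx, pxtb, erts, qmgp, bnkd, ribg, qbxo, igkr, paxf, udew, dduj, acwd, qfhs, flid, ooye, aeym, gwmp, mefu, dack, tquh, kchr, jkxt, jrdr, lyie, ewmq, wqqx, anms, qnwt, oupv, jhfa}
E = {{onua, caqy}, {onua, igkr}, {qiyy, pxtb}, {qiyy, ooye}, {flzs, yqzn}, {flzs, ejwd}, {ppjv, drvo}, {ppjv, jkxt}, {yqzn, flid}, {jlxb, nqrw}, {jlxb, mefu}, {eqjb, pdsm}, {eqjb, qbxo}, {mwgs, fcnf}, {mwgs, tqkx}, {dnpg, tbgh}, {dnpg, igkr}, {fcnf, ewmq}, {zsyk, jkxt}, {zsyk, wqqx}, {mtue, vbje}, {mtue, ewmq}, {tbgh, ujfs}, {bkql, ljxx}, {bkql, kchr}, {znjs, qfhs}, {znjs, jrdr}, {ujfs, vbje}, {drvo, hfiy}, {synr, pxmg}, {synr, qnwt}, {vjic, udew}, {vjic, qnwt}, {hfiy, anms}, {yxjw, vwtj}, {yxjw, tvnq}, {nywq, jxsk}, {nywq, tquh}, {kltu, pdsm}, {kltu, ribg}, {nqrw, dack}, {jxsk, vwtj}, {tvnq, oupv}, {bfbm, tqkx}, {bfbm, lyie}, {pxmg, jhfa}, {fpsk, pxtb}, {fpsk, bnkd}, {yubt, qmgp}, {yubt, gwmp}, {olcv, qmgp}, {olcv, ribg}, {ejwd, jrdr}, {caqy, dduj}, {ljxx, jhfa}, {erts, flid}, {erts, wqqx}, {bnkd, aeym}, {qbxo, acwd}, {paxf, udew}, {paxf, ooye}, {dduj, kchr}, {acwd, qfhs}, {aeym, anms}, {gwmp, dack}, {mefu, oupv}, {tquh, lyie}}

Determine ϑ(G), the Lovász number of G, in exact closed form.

Vertex tqkx has 2 neighbors: mwgs, bfbm.
deg(mtue) = 2; N(mtue) = {vbje, ewmq}.
deg(dduj) = 2; N(dduj) = {caqy, kchr}.
N(ppjv) = {drvo, jkxt}, |N(ppjv)| = 2.
2-regular, N=67; a single 67-cycle (edge-transitive).
The 34 distinct eigenvalues: [2.0, 1.99121, 1.96493, 1.92137, 1.86093, 1.78414, 1.69166, 1.58432, 1.46306, 1.32894, 1.18314, 1.02695, 0.86173, 0.68893, 0.51009, 0.32675, 0.14055, -0.04689, -0.23391, -0.41888, -0.60017, -0.77618, -0.94538, -1.10626, -1.25743, -1.39754, -1.52537, -1.6398, -1.73981, -1.82454, -1.89323, -1.94529, -1.98025, -1.9978].
λ_max=2, λ_min=-2*cos(pi/67); ϑ = −67·λ_min/(λ_max−λ_min) = 67*cos(pi/67)/(cos(pi/67) + 1).
Numerically 33.4815798.
33 ≤ 67*cos(pi/67)/(cos(pi/67) + 1) ≤ 34: both strict.

67*cos(pi/67)/(cos(pi/67) + 1)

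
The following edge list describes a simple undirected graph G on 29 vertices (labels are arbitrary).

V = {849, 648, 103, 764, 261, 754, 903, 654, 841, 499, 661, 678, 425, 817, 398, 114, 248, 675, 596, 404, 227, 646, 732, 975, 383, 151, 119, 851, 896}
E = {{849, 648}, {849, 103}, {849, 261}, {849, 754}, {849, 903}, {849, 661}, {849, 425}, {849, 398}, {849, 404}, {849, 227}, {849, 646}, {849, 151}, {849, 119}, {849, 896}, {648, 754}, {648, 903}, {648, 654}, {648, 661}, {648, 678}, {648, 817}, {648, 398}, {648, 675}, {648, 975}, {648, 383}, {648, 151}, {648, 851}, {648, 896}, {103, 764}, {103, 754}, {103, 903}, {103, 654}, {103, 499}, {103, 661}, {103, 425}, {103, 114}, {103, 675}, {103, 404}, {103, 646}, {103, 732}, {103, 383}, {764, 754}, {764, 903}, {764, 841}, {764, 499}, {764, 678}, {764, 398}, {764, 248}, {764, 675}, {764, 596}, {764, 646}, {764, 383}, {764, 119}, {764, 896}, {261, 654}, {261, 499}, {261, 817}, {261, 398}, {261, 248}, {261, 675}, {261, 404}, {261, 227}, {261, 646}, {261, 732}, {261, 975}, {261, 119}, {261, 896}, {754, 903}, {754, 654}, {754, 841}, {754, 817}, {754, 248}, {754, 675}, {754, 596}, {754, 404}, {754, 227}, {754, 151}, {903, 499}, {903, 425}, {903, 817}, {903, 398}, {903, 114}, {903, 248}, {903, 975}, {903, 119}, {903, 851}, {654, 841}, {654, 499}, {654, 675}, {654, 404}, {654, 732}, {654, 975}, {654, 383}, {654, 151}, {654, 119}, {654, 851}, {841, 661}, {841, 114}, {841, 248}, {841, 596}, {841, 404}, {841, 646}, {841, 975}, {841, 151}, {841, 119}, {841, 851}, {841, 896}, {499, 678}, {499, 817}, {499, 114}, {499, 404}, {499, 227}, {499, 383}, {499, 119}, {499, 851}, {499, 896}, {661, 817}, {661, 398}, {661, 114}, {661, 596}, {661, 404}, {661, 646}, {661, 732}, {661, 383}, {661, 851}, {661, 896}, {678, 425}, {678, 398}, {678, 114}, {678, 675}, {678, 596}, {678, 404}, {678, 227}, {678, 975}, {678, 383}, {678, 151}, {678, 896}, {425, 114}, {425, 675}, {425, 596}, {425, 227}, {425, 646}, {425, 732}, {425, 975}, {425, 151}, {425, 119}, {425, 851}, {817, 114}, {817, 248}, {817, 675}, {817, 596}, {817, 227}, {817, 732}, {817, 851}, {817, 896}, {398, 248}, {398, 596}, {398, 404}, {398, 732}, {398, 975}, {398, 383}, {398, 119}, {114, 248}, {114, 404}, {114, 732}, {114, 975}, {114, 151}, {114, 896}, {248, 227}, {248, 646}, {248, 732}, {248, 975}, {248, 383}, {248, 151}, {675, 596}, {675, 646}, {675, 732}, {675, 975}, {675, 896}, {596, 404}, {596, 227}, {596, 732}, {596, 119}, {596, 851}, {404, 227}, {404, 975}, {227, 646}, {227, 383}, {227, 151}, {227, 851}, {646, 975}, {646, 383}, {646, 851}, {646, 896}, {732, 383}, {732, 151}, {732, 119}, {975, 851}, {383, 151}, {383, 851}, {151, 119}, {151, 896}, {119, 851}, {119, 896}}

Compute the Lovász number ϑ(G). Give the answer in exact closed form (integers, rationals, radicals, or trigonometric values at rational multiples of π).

deg(398) = 14; N(398) = {849, 648, 764, 261, 903, 661, 678, 248, 596, 404, 732, 975, 383, 119}.
Vertex 675 has 14 neighbors: 648, 103, 764, 261, 754, 654, 678, 425, 817, 596, 646, 732, 975, 896.
Vertex 851 has 14 neighbors: 648, 903, 654, 841, 499, 661, 425, 817, 596, 227, 646, 975, 383, 119.
deg(596) = 14; N(596) = {764, 754, 841, 661, 678, 425, 817, 398, 675, 404, 227, 732, 119, 851}.
29-vertex 14-regular graph: strongly regular (29,14,6,7).
A has 3 distinct eigenvalues ≈ [14.0, 2.1926, -3.1926].
−29·(-sqrt(29)/2 - 1/2) / ((14)−(-sqrt(29)/2 - 1/2)) = sqrt(29) = ϑ(G).
Numerically 5.385164807.

sqrt(29)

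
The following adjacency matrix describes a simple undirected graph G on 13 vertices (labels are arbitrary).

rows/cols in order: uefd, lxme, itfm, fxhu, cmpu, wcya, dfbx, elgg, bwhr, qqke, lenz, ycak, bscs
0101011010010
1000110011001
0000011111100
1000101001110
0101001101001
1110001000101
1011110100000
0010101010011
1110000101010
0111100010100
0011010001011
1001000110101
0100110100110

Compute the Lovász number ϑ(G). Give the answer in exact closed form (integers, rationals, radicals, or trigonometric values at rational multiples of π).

sqrt(13)

deg(cmpu) = 6; N(cmpu) = {lxme, fxhu, dfbx, elgg, qqke, bscs}.
deg(dfbx) = 6; N(dfbx) = {uefd, itfm, fxhu, cmpu, wcya, elgg}.
N(qqke) = {lxme, itfm, fxhu, cmpu, bwhr, lenz}, |N(qqke)| = 6.
Vertex itfm has 6 neighbors: wcya, dfbx, elgg, bwhr, qqke, lenz.
G on 13 vertices is 6-regular; SR(13,6,2,3) — a Paley graph.
spec(A) ≈ [6.0, 1.30278, -2.30278] (distinct, 5 d.p.).
Lovász (edge-transitive): ϑ = −13·(-sqrt(13)/2 - 1/2)/((6)−(-sqrt(13)/2 - 1/2)) = sqrt(13).
≈ 3.6056 (to 4 d.p.).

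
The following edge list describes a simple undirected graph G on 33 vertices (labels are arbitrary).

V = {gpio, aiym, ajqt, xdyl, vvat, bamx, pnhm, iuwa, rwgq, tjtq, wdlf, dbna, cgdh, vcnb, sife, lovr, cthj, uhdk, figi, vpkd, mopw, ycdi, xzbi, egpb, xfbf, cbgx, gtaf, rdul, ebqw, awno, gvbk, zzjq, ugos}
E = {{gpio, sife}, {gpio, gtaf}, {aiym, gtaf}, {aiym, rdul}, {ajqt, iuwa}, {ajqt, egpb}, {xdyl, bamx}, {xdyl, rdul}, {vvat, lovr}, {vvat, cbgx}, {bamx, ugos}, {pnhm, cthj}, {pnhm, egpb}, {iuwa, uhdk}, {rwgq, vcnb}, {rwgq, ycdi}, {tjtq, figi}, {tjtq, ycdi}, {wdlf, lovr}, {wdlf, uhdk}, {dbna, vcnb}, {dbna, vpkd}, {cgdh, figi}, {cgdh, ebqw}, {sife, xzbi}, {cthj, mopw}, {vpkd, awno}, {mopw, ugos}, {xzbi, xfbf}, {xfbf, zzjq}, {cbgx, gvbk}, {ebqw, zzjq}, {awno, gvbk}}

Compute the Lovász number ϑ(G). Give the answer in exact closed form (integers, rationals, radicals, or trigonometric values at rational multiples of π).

33*cos(pi/33)/(cos(pi/33) + 1)

Vertex lovr has 2 neighbors: vvat, wdlf.
deg(aiym) = 2; N(aiym) = {gtaf, rdul}.
N(vvat) = {lovr, cbgx}, |N(vvat)| = 2.
Vertex sife has 2 neighbors: gpio, xzbi.
2-regular, N=33; this is C_{33}, the 33-cycle.
The 17 distinct eigenvalues: [2.0, 1.963857, 1.856736, 1.682507, 1.447468, 1.160114, 0.83083, 0.471518, 0.095164, -0.28463, -0.654136, -1.0, -1.309721, -1.572106, -1.777671, -1.918986, -1.990944].
With N=33: ϑ(G) = 33·(-(-1)*2*cos(pi/33))/(2−(-2*cos(pi/33))) = 33*cos(pi/33)/(cos(pi/33) + 1).
≈ 16.46255859 (to 8 d.p.).
16 ≤ 33*cos(pi/33)/(cos(pi/33) + 1) ≤ 17: both strict.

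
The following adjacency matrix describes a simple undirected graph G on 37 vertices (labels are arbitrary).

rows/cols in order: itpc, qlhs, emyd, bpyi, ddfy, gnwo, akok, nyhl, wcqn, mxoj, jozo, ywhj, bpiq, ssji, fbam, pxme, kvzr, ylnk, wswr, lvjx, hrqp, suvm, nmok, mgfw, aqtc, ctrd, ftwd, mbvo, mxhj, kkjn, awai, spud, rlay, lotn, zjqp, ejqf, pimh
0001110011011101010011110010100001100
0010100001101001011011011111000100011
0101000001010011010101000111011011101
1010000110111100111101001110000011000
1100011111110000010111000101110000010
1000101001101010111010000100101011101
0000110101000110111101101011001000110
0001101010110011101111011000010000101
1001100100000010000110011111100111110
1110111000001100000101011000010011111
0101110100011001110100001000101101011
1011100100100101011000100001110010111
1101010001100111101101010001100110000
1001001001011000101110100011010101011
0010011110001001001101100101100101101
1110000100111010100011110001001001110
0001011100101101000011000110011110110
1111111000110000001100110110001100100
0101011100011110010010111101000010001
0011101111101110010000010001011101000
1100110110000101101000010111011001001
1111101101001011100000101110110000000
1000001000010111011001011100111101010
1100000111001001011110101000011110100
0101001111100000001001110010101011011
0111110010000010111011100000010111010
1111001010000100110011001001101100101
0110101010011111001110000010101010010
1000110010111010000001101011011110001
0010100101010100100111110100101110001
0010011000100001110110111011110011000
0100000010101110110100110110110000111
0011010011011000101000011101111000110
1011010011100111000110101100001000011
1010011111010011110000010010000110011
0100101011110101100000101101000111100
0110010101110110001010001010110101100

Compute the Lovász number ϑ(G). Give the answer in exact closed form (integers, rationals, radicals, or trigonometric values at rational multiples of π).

sqrt(37)

deg(awai) = 18; N(awai) = {emyd, gnwo, akok, jozo, pxme, kvzr, ylnk, lvjx, hrqp, nmok, mgfw, aqtc, ftwd, mbvo, mxhj, kkjn, rlay, lotn}.
N(spud) = {qlhs, wcqn, jozo, bpiq, ssji, fbam, kvzr, ylnk, lvjx, nmok, mgfw, ctrd, ftwd, mxhj, kkjn, zjqp, ejqf, pimh}, |N(spud)| = 18.
N(ywhj) = {itpc, emyd, bpyi, ddfy, nyhl, jozo, ssji, pxme, ylnk, wswr, nmok, mbvo, mxhj, kkjn, rlay, zjqp, ejqf, pimh}, |N(ywhj)| = 18.
deg(kvzr) = 18; N(kvzr) = {bpyi, gnwo, akok, nyhl, jozo, bpiq, ssji, pxme, hrqp, suvm, ctrd, ftwd, kkjn, awai, spud, rlay, zjqp, ejqf}.
Regular of degree 18 on 37 vertices: SR(37,18,8,9) — a Paley graph.
spec(A) ≈ [18.0, 2.541381, -3.541381] (distinct, 6 d.p.).
−37·(-sqrt(37)/2 - 1/2) / ((18)−(-sqrt(37)/2 - 1/2)) = sqrt(37) = ϑ(G).
≈ 6.082762530 (to 9 d.p.).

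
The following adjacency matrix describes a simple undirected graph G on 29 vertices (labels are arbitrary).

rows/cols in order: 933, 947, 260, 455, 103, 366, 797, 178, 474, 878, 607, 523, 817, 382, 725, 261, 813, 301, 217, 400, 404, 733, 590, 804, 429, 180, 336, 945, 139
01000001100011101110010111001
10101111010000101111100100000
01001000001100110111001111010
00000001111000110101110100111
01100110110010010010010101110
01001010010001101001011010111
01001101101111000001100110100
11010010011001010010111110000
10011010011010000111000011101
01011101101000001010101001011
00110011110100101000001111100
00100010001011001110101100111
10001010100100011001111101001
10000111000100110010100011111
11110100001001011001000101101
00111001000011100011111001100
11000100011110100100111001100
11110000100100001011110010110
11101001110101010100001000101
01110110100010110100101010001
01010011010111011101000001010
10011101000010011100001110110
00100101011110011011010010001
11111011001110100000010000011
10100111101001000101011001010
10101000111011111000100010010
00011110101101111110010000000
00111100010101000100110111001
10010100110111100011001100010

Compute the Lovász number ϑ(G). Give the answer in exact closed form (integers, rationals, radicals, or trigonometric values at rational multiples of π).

deg(523) = 14; N(523) = {260, 797, 607, 817, 382, 813, 301, 217, 404, 590, 804, 336, 945, 139}.
deg(590) = 14; N(590) = {260, 366, 178, 878, 607, 523, 817, 261, 813, 217, 400, 733, 429, 139}.
N(607) = {260, 455, 797, 178, 474, 878, 523, 725, 813, 590, 804, 429, 180, 336}, |N(607)| = 14.
N(261) = {260, 455, 103, 178, 817, 382, 725, 217, 400, 404, 733, 590, 180, 336}, |N(261)| = 14.
deg(v) = 14 for all v (|V|=29); SR(29,14,6,7) — a Paley graph.
A has 3 distinct eigenvalues ≈ [14.0, 2.192582, -3.192582].
−29·(-sqrt(29)/2 - 1/2) / ((14)−(-sqrt(29)/2 - 1/2)) = sqrt(29) = ϑ(G).
≈ 5.38516 (to 5 d.p.).

sqrt(29)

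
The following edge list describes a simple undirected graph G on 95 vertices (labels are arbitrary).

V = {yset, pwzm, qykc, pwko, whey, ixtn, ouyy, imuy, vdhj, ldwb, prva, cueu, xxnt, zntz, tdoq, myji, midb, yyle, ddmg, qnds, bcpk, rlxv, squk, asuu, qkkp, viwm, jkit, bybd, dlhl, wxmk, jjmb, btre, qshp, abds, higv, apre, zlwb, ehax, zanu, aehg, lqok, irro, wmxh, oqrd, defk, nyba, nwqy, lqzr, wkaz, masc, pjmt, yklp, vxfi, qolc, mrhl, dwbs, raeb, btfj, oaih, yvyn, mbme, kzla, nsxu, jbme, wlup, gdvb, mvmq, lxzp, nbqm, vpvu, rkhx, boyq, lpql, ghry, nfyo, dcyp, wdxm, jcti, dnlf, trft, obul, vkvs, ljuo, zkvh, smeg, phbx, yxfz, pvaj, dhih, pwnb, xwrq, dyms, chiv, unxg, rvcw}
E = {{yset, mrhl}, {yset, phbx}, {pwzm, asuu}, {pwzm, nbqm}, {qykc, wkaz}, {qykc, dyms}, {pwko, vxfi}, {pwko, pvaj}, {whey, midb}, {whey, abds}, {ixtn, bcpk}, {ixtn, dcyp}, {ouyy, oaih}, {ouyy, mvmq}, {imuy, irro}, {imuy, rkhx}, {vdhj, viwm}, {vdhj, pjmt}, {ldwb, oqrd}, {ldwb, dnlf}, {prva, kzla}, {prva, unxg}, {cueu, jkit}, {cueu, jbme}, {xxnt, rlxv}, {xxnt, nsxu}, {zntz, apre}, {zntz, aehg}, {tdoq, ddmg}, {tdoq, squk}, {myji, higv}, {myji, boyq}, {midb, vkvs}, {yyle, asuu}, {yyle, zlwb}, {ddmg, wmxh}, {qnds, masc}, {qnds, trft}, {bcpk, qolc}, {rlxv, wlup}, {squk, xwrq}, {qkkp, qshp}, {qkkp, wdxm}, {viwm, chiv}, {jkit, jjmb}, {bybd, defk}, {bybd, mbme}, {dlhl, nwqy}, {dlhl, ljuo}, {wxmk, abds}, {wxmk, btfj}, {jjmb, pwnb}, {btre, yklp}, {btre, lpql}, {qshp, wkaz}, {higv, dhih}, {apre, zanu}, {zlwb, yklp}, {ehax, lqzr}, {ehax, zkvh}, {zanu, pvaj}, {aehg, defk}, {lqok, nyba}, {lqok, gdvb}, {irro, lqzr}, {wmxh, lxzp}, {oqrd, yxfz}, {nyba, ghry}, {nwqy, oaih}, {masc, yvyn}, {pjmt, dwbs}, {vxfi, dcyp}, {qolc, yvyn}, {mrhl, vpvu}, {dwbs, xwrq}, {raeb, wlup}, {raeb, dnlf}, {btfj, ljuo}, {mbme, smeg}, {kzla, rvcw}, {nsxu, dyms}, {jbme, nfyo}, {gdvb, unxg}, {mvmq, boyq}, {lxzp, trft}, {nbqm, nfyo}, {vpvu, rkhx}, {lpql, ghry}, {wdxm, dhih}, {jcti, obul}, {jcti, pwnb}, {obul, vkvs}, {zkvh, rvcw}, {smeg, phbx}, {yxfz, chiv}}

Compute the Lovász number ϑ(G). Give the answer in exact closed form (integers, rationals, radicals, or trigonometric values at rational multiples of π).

N(qkkp) = {qshp, wdxm}, |N(qkkp)| = 2.
Vertex ixtn has 2 neighbors: bcpk, dcyp.
N(zlwb) = {yyle, yklp}, |N(zlwb)| = 2.
deg(trft) = 2; N(trft) = {qnds, lxzp}.
Regular of degree 2 on 95 vertices: the odd cycle C_{95}.
Distinct eigenvalues (to 3 d.p.): [2.0, 1.996, 1.983, 1.961, 1.93, 1.892, 1.845, 1.789, 1.727, 1.656, 1.578, 1.494, 1.402, 1.305, 1.202, 1.094, 0.981, 0.864, 0.742, 0.618, 0.491, 0.362, 0.231, 0.099, -0.033, -0.165, -0.297, -0.427, -0.555, -0.681, -0.803, -0.923, -1.038, -1.149, -1.254, -1.355, -1.449, -1.537, -1.618, -1.692, -1.759, -1.818, -1.869, -1.912, -1.947, -1.973, -1.99, -1.999].
Lovász (edge-transitive): ϑ = −95·(-2*cos(pi/95))/((2)−(-2*cos(pi/95))) = 95*cos(pi/95)/(cos(pi/95) + 1).
≈ 47.4870113 (to 7 d.p.).
Check 47 ≤ 95*cos(pi/95)/(cos(pi/95) + 1) ≤ 48: both strict.

95*cos(pi/95)/(cos(pi/95) + 1)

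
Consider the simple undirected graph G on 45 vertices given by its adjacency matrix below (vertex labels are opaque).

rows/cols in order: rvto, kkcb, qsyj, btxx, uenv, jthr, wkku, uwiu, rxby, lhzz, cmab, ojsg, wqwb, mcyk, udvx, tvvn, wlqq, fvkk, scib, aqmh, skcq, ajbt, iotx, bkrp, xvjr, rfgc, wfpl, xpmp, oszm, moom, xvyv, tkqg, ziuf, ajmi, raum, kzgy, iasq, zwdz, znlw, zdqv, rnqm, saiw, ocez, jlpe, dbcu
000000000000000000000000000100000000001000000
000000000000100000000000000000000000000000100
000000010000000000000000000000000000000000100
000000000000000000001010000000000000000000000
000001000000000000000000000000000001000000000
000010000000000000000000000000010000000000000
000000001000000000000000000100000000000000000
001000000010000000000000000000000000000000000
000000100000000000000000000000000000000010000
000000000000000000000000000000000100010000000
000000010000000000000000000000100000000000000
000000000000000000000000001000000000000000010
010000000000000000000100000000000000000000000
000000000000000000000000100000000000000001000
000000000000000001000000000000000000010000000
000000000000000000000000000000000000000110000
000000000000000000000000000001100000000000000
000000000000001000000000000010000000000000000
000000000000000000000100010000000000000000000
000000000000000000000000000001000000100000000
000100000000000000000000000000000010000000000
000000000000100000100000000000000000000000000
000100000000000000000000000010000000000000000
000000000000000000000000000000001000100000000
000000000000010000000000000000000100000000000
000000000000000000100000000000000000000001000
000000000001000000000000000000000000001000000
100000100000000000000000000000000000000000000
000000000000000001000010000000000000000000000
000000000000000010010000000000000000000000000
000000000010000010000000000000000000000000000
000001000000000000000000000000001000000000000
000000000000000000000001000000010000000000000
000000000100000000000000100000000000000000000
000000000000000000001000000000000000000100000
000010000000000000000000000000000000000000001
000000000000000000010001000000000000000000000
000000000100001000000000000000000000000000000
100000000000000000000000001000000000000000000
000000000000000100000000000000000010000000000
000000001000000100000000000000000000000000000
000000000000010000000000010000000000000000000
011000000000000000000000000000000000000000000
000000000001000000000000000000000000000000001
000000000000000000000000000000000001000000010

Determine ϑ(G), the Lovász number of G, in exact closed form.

45*cos(pi/45)/(cos(pi/45) + 1)

Vertex mcyk has 2 neighbors: xvjr, saiw.
deg(xvyv) = 2; N(xvyv) = {cmab, wlqq}.
Vertex lhzz has 2 neighbors: ajmi, zwdz.
deg(fvkk) = 2; N(fvkk) = {udvx, oszm}.
2-regular, N=45; this is C_{45}, the 45-cycle.
Distinct eigenvalues (to 3 d.p.): [2.0, 1.981, 1.923, 1.827, 1.696, 1.532, 1.338, 1.118, 0.877, 0.618, 0.347, 0.07, -0.209, -0.484, -0.749, -1.0, -1.231, -1.439, -1.618, -1.766, -1.879, -1.956, -1.995].
−45·(-2*cos(pi/45)) / ((2)−(-2*cos(pi/45))) = 45*cos(pi/45)/(cos(pi/45) + 1) = ϑ(G).
Numerically 22.4725621.
Lovász sandwich 22 ≤ 45*cos(pi/45)/(cos(pi/45) + 1) ≤ 23: both strict.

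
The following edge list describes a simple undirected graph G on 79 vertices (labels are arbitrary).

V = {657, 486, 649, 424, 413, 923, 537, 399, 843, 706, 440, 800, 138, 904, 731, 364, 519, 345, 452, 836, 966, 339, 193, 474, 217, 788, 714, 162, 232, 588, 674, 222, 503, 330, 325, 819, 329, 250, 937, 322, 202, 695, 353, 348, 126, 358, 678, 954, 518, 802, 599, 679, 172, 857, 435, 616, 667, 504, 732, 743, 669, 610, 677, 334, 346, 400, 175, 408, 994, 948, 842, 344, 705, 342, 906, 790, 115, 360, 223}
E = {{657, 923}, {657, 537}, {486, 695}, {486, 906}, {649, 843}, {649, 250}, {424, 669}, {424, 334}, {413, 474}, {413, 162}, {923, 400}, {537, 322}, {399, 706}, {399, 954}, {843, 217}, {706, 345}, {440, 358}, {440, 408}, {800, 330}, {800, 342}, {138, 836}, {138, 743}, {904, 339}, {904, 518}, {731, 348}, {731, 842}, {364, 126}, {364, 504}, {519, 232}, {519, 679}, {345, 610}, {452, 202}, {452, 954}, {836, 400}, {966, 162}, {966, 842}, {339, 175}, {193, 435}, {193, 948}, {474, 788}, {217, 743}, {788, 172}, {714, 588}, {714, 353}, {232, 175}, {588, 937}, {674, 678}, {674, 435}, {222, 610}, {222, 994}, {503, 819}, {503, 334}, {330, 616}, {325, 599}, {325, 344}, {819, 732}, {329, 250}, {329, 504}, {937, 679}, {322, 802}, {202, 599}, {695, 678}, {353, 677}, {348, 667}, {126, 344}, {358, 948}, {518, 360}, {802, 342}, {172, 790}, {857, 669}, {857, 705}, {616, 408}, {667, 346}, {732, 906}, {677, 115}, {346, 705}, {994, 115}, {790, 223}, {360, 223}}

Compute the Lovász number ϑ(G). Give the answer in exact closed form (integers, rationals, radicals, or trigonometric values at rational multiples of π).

Vertex 731 has 2 neighbors: 348, 842.
Vertex 937 has 2 neighbors: 588, 679.
Vertex 842 has 2 neighbors: 731, 966.
deg(674) = 2; N(674) = {678, 435}.
deg(v) = 2 for all v (|V|=79); a single 79-cycle (edge-transitive).
The 40 distinct eigenvalues: [2.0, 1.994, 1.975, 1.943, 1.9, 1.844, 1.777, 1.698, 1.609, 1.509, 1.4, 1.282, 1.156, 1.023, 0.883, 0.738, 0.588, 0.434, 0.277, 0.119, -0.04, -0.199, -0.356, -0.511, -0.663, -0.811, -0.954, -1.09, -1.22, -1.342, -1.456, -1.56, -1.655, -1.739, -1.812, -1.873, -1.923, -1.961, -1.986, -1.998].
Lovász (edge-transitive): ϑ = −79·(-2*cos(pi/79))/((2)−(-2*cos(pi/79))) = 79*cos(pi/79)/(cos(pi/79) + 1).
Numerically 39.484379.
α=39, χ(Ḡ)=40; ϑ=79*cos(pi/79)/(cos(pi/79) + 1) lies between (both strict).

79*cos(pi/79)/(cos(pi/79) + 1)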